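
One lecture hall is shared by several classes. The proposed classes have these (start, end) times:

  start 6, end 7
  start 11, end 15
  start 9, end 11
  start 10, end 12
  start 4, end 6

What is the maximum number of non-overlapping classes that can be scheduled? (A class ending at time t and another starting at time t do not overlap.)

4

Sort by end time and greedily take each interval whose start is ≥ the last chosen end.
Sorted by end: (4,6)  (6,7)  (9,11)  (10,12)  (11,15)
take (4,6); take (6,7); take (9,11); skip (10,12); take (11,15).
Selected 4 classes.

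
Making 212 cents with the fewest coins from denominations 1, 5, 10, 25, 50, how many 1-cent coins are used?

Use the largest denomination that fits, subtract, and repeat.
212 = 4×50 + 1×10 + 2×1
Count of 1: 2

2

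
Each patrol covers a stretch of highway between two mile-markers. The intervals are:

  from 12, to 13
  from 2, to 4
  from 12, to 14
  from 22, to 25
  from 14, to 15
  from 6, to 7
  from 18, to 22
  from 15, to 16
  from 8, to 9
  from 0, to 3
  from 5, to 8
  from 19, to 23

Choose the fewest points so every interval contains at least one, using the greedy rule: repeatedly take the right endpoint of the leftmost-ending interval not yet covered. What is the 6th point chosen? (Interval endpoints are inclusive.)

Sort by right endpoint; whenever an interval is uncovered, place a point at its right end.
By right end: [0,3]  [2,4]  [6,7]  [5,8]  [8,9]  [12,13]  [12,14]  [14,15]  [15,16]  [18,22]  [19,23]  [22,25]
[0,3] uncovered → point at 3; [6,7] uncovered → point at 7; [8,9] uncovered → point at 9; [12,13] uncovered → point at 13; [14,15] uncovered → point at 15; [18,22] uncovered → point at 22.
Points: 3, 7, 9, 13, 15, 22 (6 total).

22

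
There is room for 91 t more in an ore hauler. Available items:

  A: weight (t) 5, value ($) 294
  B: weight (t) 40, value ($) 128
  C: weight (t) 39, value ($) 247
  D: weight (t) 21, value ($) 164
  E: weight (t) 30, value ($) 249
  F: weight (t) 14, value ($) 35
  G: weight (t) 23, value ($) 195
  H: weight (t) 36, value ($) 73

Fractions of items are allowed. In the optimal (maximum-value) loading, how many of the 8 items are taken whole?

Order: A (294/5=58.80) > G (195/23=8.48) > E (249/30=8.30) > D (164/21=7.81) > C (247/39=6.33) > B (128/40=3.20) > F (35/14=2.50) > H (73/36=2.03)
Fill: take A (5 @ 294) → take G (23 @ 195) → take E (30 @ 249) → take D (21 @ 164) → take 12/39 of C → 76.00; 91/91 used.
4 item(s) taken whole; one partial (take 12/39 of C).

4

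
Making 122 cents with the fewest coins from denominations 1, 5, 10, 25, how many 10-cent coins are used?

2

122 = 4×25 + 2×10 + 2×1
Count of 10: 2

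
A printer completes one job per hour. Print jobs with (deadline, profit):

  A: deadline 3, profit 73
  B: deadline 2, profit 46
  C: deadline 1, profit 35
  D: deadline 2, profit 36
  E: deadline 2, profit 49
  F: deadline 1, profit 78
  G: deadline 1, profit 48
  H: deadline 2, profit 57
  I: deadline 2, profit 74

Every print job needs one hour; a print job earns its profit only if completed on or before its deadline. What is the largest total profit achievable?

Sort by profit descending; place each in the latest free slot ≤ its deadline.
Profit order: F=78 I=74 A=73 H=57 E=49 G=48 B=46 D=36 C=35
Assign: F→slot 1, I→slot 2, A→slot 3, H skipped, E skipped, G skipped, B skipped, D skipped, C skipped.
Slots: [1:F] [2:I] [3:A]
Profit = 78 + 74 + 73 = 225

225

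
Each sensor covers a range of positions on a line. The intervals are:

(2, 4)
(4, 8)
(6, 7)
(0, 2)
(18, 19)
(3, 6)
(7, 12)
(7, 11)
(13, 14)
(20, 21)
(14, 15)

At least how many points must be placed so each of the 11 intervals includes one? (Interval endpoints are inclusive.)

Sort by right endpoint; whenever an interval is uncovered, place a point at its right end.
Sorted: [0,2] [2,4] [3,6] [6,7] [4,8] [7,11] [7,12] [13,14] [14,15] [18,19] [20,21]
{[0,2],[2,4]} hit by 2; {[3,6],[6,7],[4,8]} hit by 6; {[7,11],[7,12]} hit by 11; {[13,14],[14,15]} hit by 14; {[18,19]} hit by 19; {[20,21]} hit by 21.
Points: 2, 6, 11, 14, 19, 21 (6 total).

6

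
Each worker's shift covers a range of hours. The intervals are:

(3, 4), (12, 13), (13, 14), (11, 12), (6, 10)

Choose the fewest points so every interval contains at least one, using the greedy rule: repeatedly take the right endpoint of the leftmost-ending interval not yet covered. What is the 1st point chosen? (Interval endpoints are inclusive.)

Sort by right endpoint; whenever an interval is uncovered, place a point at its right end.
Sorted: [3,4] [6,10] [11,12] [12,13] [13,14]
{[3,4]} hit by 4; {[6,10]} hit by 10; {[11,12],[12,13]} hit by 12; {[13,14]} hit by 14.
Points: 4, 10, 12, 14 (4 total).

4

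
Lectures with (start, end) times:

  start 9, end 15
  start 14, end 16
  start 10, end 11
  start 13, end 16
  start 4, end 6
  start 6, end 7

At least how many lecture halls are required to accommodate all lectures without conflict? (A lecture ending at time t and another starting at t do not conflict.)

3

Count concurrent intervals with a sweep; the peak is the room count.
starts: [4, 6, 9, 10, 13, 14]
ends:   [6, 7, 11, 15, 16, 16]
s4→1 e6→0 s6→1 e7→0 s9→1 s10→2 e11→1 s13→2 s14→3  — peak 3.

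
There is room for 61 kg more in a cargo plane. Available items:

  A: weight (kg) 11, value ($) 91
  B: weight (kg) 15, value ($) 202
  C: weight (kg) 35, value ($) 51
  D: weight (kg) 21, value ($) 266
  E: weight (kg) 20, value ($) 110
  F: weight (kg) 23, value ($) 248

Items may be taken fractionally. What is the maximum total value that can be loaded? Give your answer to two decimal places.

Order: B (202/15=13.47) > D (266/21=12.67) > F (248/23=10.78) > A (91/11=8.27) > E (110/20=5.50) > C (51/35=1.46)
Fill: take B (15 @ 202) → take D (21 @ 266) → take F (23 @ 248) → take 2/11 of A → 16.55; 61/61 used.
Total value = 732.55

732.55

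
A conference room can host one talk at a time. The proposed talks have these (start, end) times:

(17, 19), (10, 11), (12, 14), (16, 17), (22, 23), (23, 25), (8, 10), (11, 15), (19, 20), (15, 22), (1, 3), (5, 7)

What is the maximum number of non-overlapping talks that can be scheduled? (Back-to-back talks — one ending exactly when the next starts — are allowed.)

Sorted by end: (1,3)  (5,7)  (8,10)  (10,11)  (12,14)  (11,15)  (16,17)  (17,19)  (19,20)  (15,22)  (22,23)  (23,25)
take (1,3); take (5,7); take (8,10); take (10,11); take (12,14); skip (11,15); take (16,17); take (17,19); take (19,20); take (22,23); take (23,25).
Selected 10 talks.

10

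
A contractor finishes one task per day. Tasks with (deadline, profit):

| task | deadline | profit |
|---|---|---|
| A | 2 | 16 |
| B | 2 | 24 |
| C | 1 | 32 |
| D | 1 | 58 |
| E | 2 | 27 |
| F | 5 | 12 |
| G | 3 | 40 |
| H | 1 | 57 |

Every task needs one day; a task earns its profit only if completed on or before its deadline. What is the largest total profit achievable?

Profit order: D=58 H=57 G=40 C=32 E=27 B=24 A=16 F=12
Assign: D→slot 1, H skipped, G→slot 3, C skipped, E→slot 2, B skipped, A skipped, F→slot 5.
Slots: [1:D] [2:E] [3:G] [5:F]
Profit = 58 + 27 + 40 + 12 = 137

137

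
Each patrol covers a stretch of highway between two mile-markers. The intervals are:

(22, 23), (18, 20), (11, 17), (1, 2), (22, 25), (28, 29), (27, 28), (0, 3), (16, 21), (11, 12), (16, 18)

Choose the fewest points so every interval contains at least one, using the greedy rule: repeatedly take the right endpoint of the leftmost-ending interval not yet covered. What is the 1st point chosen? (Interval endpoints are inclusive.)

2

By right end: [1,2]  [0,3]  [11,12]  [11,17]  [16,18]  [18,20]  [16,21]  [22,23]  [22,25]  [27,28]  [28,29]
[1,2] uncovered → point at 2; [11,12] uncovered → point at 12; [16,18] uncovered → point at 18; [22,23] uncovered → point at 23; [27,28] uncovered → point at 28.
Points: 2, 12, 18, 23, 28 (5 total).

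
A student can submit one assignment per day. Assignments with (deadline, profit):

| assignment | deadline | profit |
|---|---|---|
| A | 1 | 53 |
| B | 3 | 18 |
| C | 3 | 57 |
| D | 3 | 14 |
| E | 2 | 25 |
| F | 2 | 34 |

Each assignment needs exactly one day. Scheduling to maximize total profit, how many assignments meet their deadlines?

3

By profit: C(d3,57), A(d1,53), F(d2,34), E(d2,25), B(d3,18), D(d3,14)
C→slot 3; A→slot 1; F→slot 2; E skipped; B skipped; D skipped.
3 of 6 scheduled.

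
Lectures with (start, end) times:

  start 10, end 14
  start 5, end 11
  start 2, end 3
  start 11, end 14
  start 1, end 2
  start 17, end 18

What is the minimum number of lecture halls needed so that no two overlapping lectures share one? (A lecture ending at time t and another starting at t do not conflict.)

starts: [1, 2, 5, 10, 11, 17]
ends:   [2, 3, 11, 14, 14, 18]
s1→1 e2→0 s2→1 e3→0 s5→1 s10→2  — peak 2.

2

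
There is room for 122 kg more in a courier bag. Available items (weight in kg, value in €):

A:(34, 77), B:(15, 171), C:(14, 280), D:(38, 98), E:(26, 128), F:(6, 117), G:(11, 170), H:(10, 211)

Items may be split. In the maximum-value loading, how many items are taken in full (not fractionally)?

Greedy by value/weight ratio, highest first.
Ratios (sorted): H 21.10, C 20.00, F 19.50, G 15.45, B 11.40, E 4.92, D 2.58, A 2.26
take H (10 @ 211); take C (14 @ 280); take F (6 @ 117); take G (11 @ 170); take B (15 @ 171); take E (26 @ 128); take D (38 @ 98); take 2/34 of A → 4.53. Capacity used 122/122.
7 item(s) taken whole; one partial (take 2/34 of A).

7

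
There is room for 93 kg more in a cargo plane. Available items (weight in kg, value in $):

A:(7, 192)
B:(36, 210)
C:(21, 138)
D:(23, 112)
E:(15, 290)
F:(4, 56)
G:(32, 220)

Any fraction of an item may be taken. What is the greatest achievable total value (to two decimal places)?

977.67

Sort by value per unit weight and fill in that order.
Ratios (sorted): A 27.43, E 19.33, F 14.00, G 6.88, C 6.57, B 5.83, D 4.87
take A (7 @ 192); take E (15 @ 290); take F (4 @ 56); take G (32 @ 220); take C (21 @ 138); take 14/36 of B → 81.67. Capacity used 93/93.
Total value = 977.67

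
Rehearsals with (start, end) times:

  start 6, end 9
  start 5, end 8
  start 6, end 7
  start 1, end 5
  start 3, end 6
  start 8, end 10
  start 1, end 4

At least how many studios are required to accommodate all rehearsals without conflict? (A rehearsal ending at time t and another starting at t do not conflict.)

Events (time:±→running): 1:+→1 1:+→2 3:+→3 … peak 3.

3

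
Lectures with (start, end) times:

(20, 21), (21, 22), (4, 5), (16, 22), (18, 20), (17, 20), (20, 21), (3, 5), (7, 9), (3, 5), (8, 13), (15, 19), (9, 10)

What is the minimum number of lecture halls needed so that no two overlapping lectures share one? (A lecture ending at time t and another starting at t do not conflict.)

The answer is the maximum number of intervals overlapping at any instant.
starts: [3, 3, 4, 7, 8, 9, 15, 16, 17, 18, 20, 20, 21]
ends:   [5, 5, 5, 9, 10, 13, 19, 20, 20, 21, 21, 22, 22]
s3→1 s3→2 s4→3 e5→2 e5→1 e5→0 s7→1 s8→2 e9→1 s9→2 e10→1 e13→0 s15→1 s16→2 s17→3 s18→4  — peak 4.

4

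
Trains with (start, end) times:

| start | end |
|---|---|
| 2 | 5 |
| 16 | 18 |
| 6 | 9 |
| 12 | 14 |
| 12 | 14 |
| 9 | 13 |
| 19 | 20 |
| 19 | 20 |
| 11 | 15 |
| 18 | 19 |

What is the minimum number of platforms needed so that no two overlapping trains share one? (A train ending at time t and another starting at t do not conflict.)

The answer is the maximum number of intervals overlapping at any instant.
starts: [2, 6, 9, 11, 12, 12, 16, 18, 19, 19]
ends:   [5, 9, 13, 14, 14, 15, 18, 19, 20, 20]
s2→1 e5→0 s6→1 e9→0 s9→1 s11→2 s12→3 s12→4  — peak 4.

4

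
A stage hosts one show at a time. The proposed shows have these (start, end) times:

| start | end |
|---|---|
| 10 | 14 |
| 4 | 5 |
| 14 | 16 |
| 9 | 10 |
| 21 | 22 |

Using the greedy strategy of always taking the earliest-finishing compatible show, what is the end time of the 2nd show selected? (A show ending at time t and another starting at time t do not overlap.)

10

Order by finish time; keep every interval that doesn't clash with the previous kept one.
By end time: (4,5), (9,10), (10,14), (14,16), (21,22).
Pick (4,5); next start ≥ 5 → (9,10); next start ≥ 10 → (10,14); next start ≥ 14 → (14,16); next start ≥ 16 → (21,22).
Selected: (4,5) (9,10) (10,14) (14,16) (21,22)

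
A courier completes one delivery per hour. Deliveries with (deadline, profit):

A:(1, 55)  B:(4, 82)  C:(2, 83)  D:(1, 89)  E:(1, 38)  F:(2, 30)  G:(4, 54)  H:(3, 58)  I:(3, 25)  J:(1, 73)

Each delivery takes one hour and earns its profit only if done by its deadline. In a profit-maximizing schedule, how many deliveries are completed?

4

Take jobs in profit order; each goes to the latest open slot no later than its deadline.
Profit order: D=89 C=83 B=82 J=73 H=58 A=55 G=54 E=38 F=30 I=25
Assign: D→slot 1, C→slot 2, B→slot 4, J skipped, H→slot 3, A skipped, G skipped, E skipped, F skipped, I skipped.
Slots: [1:D] [2:C] [3:H] [4:B]
4 of 10 scheduled.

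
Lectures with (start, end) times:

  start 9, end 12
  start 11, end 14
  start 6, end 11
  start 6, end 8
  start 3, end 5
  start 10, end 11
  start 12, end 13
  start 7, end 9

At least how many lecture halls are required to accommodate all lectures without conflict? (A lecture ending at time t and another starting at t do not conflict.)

Count concurrent intervals with a sweep; the peak is the room count.
Events (time:±→running): 3:+→1 5:-→0 6:+→1 6:+→2 7:+→3 … peak 3.

3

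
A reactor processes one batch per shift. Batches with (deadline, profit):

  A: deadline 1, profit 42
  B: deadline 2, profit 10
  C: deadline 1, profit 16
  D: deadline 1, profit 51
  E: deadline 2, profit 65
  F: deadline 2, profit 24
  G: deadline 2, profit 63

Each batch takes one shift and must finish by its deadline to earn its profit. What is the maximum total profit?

Sort by profit descending; place each in the latest free slot ≤ its deadline.
Profit order: E=65 G=63 D=51 A=42 F=24 C=16 B=10
Assign: E→slot 2, G→slot 1, D skipped, A skipped, F skipped, C skipped, B skipped.
Slots: [1:G] [2:E]
Profit = 63 + 65 = 128

128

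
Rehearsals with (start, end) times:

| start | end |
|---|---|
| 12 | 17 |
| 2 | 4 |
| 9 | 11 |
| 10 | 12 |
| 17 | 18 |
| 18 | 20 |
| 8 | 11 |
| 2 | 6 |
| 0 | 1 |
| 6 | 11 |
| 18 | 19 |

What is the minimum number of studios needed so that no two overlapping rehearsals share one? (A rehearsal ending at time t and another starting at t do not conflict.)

4

Events (time:±→running): 0:+→1 1:-→0 2:+→1 2:+→2 4:-→1 6:-→0 6:+→1 8:+→2 9:+→3 10:+→4 … peak 4.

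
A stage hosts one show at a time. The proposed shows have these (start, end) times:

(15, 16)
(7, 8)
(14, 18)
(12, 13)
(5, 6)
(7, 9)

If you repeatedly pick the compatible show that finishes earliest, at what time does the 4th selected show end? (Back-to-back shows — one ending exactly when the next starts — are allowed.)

16

Greedy by earliest finish: after sorting by end time, pick each interval compatible with the last pick.
By end time: (5,6), (7,8), (7,9), (12,13), (15,16), (14,18).
Pick (5,6); next start ≥ 6 → (7,8); next start ≥ 8 → (12,13); next start ≥ 13 → (15,16).
Selected: (5,6) (7,8) (12,13) (15,16)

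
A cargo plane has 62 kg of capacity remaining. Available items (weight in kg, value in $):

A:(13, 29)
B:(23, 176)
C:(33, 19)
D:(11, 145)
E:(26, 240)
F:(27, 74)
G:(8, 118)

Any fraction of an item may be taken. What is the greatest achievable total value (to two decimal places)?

633.09

Ratios (sorted): G 14.75, D 13.18, E 9.23, B 7.65, F 2.74, A 2.23, C 0.58
take G (8 @ 118); take D (11 @ 145); take E (26 @ 240); take 17/23 of B → 130.09. Capacity used 62/62.
Total value = 633.09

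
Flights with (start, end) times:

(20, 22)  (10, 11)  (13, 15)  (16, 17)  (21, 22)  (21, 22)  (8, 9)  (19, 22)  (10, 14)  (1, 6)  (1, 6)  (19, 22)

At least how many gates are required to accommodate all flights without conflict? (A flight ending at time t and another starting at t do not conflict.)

5

The answer is the maximum number of intervals overlapping at any instant.
starts: [1, 1, 8, 10, 10, 13, 16, 19, 19, 20, 21, 21]
ends:   [6, 6, 9, 11, 14, 15, 17, 22, 22, 22, 22, 22]
s1→1 s1→2 e6→1 e6→0 s8→1 e9→0 s10→1 s10→2 e11→1 s13→2 e14→1 e15→0 s16→1 e17→0 s19→1 s19→2 s20→3 s21→4 s21→5  — peak 5.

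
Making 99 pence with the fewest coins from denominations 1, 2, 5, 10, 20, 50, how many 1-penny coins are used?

0

99 = 1×50 + 2×20 + 1×5 + 2×2
Count of 1: 0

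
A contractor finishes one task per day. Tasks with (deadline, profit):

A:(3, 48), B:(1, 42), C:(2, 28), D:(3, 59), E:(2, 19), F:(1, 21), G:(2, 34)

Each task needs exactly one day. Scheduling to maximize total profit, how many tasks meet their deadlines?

By profit: D(d3,59), A(d3,48), B(d1,42), G(d2,34), C(d2,28), F(d1,21), E(d2,19)
D→slot 3; A→slot 2; B→slot 1; G skipped; C skipped; F skipped; E skipped.
3 of 7 scheduled.

3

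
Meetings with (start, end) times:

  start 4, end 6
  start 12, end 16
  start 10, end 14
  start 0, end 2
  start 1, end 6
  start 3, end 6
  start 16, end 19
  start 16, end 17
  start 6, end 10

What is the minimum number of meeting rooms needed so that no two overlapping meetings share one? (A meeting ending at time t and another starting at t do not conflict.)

3

The answer is the maximum number of intervals overlapping at any instant.
Events (time:±→running): 0:+→1 1:+→2 2:-→1 3:+→2 4:+→3 … peak 3.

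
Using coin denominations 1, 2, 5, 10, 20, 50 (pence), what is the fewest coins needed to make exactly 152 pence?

4

152 − 3×50→2 − 1×2→0
Total coins = 3 + 1 = 4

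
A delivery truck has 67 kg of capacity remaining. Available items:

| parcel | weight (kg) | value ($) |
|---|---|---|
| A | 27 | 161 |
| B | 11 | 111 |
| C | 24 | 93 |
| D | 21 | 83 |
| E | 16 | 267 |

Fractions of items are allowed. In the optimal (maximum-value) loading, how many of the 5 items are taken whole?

Sort by value per unit weight and fill in that order.
Order: E (267/16=16.69) > B (111/11=10.09) > A (161/27=5.96) > D (83/21=3.95) > C (93/24=3.88)
Fill: take E (16 @ 267) → take B (11 @ 111) → take A (27 @ 161) → take 13/21 of D → 51.38; 67/67 used.
3 item(s) taken whole; one partial (take 13/21 of D).

3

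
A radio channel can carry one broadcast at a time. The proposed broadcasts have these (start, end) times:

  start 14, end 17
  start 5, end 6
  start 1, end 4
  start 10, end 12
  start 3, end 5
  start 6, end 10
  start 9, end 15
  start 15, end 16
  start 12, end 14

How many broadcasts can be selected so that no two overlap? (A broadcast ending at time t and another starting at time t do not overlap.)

Sorted by end: (1,4)  (3,5)  (5,6)  (6,10)  (10,12)  (12,14)  (9,15)  (15,16)  (14,17)
take (1,4); skip (3,5); take (5,6); take (6,10); take (10,12); take (12,14); take (15,16); skip (14,17).
Selected 6 broadcasts.

6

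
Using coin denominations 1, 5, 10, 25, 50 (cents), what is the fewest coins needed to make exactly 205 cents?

5

205 = 4×50 + 1×5
Total coins = 4 + 1 = 5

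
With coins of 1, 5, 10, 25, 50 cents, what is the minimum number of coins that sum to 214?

9

214 = 4×50 + 1×10 + 4×1
Total coins = 4 + 1 + 4 = 9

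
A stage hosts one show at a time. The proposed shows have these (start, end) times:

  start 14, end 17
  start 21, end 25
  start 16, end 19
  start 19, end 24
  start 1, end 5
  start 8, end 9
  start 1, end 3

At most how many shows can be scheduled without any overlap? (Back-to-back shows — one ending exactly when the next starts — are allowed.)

4

Greedy by earliest finish: after sorting by end time, pick each interval compatible with the last pick.
Sorted by end: (1,3)  (1,5)  (8,9)  (14,17)  (16,19)  (19,24)  (21,25)
take (1,3); take (8,9); take (14,17); take (19,24); skip (21,25).
Selected 4 shows.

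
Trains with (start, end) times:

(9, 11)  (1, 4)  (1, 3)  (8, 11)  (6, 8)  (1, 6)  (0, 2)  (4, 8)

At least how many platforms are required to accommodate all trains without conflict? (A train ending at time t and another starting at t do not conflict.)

4

starts: [0, 1, 1, 1, 4, 6, 8, 9]
ends:   [2, 3, 4, 6, 8, 8, 11, 11]
s0→1 s1→2 s1→3 s1→4  — peak 4.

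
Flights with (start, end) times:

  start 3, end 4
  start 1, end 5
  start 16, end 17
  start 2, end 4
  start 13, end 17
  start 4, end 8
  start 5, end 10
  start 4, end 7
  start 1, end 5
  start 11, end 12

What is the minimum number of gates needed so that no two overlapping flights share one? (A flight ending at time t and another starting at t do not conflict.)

4

starts: [1, 1, 2, 3, 4, 4, 5, 11, 13, 16]
ends:   [4, 4, 5, 5, 7, 8, 10, 12, 17, 17]
s1→1 s1→2 s2→3 s3→4  — peak 4.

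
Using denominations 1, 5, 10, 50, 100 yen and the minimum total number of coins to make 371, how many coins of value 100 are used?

3

Greedy: take as many of the largest coin as possible, then repeat with the remainder.
371 = 3×100 + 1×50 + 2×10 + 1×1
Count of 100: 3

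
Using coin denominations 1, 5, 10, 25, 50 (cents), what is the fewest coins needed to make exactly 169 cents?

9

169 − 3×50→19 − 1×10→9 − 1×5→4 − 4×1→0
Total coins = 3 + 1 + 1 + 4 = 9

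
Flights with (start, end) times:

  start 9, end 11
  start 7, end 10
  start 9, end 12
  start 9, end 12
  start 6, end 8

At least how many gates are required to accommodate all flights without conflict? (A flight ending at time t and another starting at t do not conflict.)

The answer is the maximum number of intervals overlapping at any instant.
Events (time:±→running): 6:+→1 7:+→2 8:-→1 9:+→2 9:+→3 9:+→4 … peak 4.

4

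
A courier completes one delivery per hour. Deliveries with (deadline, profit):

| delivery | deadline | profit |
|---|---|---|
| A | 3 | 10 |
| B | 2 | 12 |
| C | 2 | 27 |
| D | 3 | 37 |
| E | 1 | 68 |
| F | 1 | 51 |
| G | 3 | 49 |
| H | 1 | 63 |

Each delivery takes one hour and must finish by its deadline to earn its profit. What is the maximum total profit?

154

Profit order: E=68 H=63 F=51 G=49 D=37 C=27 B=12 A=10
Assign: E→slot 1, H skipped, F skipped, G→slot 3, D→slot 2, C skipped, B skipped, A skipped.
Slots: [1:E] [2:D] [3:G]
Profit = 68 + 37 + 49 = 154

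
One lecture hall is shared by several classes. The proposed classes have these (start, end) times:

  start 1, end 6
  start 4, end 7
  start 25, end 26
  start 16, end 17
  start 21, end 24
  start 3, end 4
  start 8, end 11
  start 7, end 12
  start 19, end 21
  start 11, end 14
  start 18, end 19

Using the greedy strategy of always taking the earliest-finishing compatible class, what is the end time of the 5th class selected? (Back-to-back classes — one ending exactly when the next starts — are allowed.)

17

By end time: (3,4), (1,6), (4,7), (8,11), (7,12), (11,14), (16,17), (18,19), (19,21), (21,24), (25,26).
Pick (3,4); next start ≥ 4 → (4,7); next start ≥ 7 → (8,11); next start ≥ 11 → (11,14); next start ≥ 14 → (16,17); next start ≥ 17 → (18,19); next start ≥ 19 → (19,21); next start ≥ 21 → (21,24); next start ≥ 24 → (25,26).
Selected: (3,4) (4,7) (8,11) (11,14) (16,17) (18,19) (19,21) (21,24) (25,26)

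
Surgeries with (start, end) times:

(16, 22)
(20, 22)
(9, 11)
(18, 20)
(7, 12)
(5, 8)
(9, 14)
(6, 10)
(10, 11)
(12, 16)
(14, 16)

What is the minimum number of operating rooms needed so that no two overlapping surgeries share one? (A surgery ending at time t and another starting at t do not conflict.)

4

The answer is the maximum number of intervals overlapping at any instant.
Events (time:±→running): 5:+→1 6:+→2 7:+→3 8:-→2 9:+→3 9:+→4 … peak 4.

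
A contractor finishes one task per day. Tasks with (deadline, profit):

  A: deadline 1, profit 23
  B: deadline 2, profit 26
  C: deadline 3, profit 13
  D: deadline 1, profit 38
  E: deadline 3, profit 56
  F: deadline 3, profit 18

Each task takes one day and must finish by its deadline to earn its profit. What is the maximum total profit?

120

By profit: E(d3,56), D(d1,38), B(d2,26), A(d1,23), F(d3,18), C(d3,13)
E→slot 3; D→slot 1; B→slot 2; A skipped; F skipped; C skipped.
Profit = 38 + 26 + 56 = 120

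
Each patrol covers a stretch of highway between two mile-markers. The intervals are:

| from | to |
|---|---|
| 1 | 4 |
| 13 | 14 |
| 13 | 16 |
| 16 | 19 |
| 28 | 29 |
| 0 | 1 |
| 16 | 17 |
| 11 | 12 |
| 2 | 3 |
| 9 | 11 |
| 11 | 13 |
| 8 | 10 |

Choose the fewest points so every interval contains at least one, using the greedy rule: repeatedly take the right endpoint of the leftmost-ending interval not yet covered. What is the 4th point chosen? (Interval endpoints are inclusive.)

By right end: [0,1]  [2,3]  [1,4]  [8,10]  [9,11]  [11,12]  [11,13]  [13,14]  [13,16]  [16,17]  [16,19]  [28,29]
[0,1] uncovered → point at 1; [2,3] uncovered → point at 3; [8,10] uncovered → point at 10; [11,12] uncovered → point at 12; [13,14] uncovered → point at 14; [16,17] uncovered → point at 17; [28,29] uncovered → point at 29.
Points: 1, 3, 10, 12, 14, 17, 29 (7 total).

12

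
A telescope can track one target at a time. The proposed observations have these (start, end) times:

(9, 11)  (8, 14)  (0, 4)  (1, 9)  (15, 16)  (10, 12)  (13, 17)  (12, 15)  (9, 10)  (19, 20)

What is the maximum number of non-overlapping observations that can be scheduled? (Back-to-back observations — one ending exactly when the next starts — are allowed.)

6

Greedy by earliest finish: after sorting by end time, pick each interval compatible with the last pick.
By end time: (0,4), (1,9), (9,10), (9,11), (10,12), (8,14), (12,15), (15,16), (13,17), (19,20).
Pick (0,4); next start ≥ 4 → (9,10); next start ≥ 10 → (10,12); next start ≥ 12 → (12,15); next start ≥ 15 → (15,16); next start ≥ 16 → (19,20).
Selected 6 observations.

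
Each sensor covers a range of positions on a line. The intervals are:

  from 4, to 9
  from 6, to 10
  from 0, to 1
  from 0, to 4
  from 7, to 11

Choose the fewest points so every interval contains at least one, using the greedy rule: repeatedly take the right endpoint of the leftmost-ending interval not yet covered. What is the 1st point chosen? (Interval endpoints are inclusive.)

By right end: [0,1]  [0,4]  [4,9]  [6,10]  [7,11]
[0,1] uncovered → point at 1; [4,9] uncovered → point at 9.
Points: 1, 9 (2 total).

1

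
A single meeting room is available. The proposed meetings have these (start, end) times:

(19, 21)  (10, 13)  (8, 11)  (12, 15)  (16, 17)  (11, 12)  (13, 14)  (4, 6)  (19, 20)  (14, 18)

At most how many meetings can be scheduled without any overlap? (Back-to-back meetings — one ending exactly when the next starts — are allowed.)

6

Sorted by end: (4,6)  (8,11)  (11,12)  (10,13)  (13,14)  (12,15)  (16,17)  (14,18)  (19,20)  (19,21)
take (4,6); take (8,11); take (11,12); take (13,14); take (16,17); skip (14,18); take (19,20).
Selected 6 meetings.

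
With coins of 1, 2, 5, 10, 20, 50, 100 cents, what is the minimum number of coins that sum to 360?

5

360 = 3×100 + 1×50 + 1×10
Total coins = 3 + 1 + 1 = 5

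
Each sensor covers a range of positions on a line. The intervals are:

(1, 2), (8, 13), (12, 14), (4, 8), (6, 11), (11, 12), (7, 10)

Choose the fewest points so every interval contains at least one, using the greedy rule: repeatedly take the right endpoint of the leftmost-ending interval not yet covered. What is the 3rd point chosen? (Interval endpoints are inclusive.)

12

Process intervals by earliest right end; each time one isn't hit yet, stab at its right endpoint.
By right end: [1,2]  [4,8]  [7,10]  [6,11]  [11,12]  [8,13]  [12,14]
[1,2] uncovered → point at 2; [4,8] uncovered → point at 8; [11,12] uncovered → point at 12.
Points: 2, 8, 12 (3 total).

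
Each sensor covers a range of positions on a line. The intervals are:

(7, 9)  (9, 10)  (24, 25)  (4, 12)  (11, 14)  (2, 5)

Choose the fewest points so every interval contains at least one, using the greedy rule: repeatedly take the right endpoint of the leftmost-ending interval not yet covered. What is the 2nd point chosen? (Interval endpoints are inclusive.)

Sort by right endpoint; whenever an interval is uncovered, place a point at its right end.
Sorted: [2,5] [7,9] [9,10] [4,12] [11,14] [24,25]
{[2,5]} hit by 5; {[7,9],[9,10],[4,12]} hit by 9; {[11,14]} hit by 14; {[24,25]} hit by 25.
Points: 5, 9, 14, 25 (4 total).

9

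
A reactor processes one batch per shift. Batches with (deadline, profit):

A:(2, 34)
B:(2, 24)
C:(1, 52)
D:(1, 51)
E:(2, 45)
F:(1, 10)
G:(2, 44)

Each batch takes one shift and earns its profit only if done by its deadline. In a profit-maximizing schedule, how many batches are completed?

By profit: C(d1,52), D(d1,51), E(d2,45), G(d2,44), A(d2,34), B(d2,24), F(d1,10)
C→slot 1; D skipped; E→slot 2; G skipped; A skipped; B skipped; F skipped.
2 of 7 scheduled.

2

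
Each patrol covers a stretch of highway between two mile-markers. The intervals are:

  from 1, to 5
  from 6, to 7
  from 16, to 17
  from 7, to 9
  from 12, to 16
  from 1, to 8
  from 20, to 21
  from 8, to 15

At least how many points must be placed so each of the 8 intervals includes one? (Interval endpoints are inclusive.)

5

Process intervals by earliest right end; each time one isn't hit yet, stab at its right endpoint.
Sorted: [1,5] [6,7] [1,8] [7,9] [8,15] [12,16] [16,17] [20,21]
{[1,5]} hit by 5; {[6,7],[1,8],[7,9]} hit by 7; {[8,15],[12,16]} hit by 15; {[16,17]} hit by 17; {[20,21]} hit by 21.
Points: 5, 7, 15, 17, 21 (5 total).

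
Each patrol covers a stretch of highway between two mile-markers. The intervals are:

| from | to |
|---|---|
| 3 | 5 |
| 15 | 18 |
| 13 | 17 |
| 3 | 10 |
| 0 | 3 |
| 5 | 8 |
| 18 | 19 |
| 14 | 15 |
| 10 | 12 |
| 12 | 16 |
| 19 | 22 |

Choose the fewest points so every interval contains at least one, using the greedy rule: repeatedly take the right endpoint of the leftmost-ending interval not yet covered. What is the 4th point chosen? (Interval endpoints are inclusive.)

15

By right end: [0,3]  [3,5]  [5,8]  [3,10]  [10,12]  [14,15]  [12,16]  [13,17]  [15,18]  [18,19]  [19,22]
[0,3] uncovered → point at 3; [5,8] uncovered → point at 8; [10,12] uncovered → point at 12; [14,15] uncovered → point at 15; [18,19] uncovered → point at 19.
Points: 3, 8, 12, 15, 19 (5 total).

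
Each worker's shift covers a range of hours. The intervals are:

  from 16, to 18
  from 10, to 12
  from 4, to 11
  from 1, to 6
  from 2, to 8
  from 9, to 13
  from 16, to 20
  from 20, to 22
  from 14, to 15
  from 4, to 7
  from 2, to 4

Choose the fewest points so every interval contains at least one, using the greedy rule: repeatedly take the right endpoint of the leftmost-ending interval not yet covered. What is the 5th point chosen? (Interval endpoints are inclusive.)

Sort by right endpoint; whenever an interval is uncovered, place a point at its right end.
By right end: [2,4]  [1,6]  [4,7]  [2,8]  [4,11]  [10,12]  [9,13]  [14,15]  [16,18]  [16,20]  [20,22]
[2,4] uncovered → point at 4; [10,12] uncovered → point at 12; [14,15] uncovered → point at 15; [16,18] uncovered → point at 18; [20,22] uncovered → point at 22.
Points: 4, 12, 15, 18, 22 (5 total).

22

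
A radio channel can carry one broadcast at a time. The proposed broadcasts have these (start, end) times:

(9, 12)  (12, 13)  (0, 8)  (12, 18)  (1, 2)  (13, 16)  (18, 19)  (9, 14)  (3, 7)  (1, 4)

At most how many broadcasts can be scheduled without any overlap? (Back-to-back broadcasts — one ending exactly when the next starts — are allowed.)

6

Sort by end time and greedily take each interval whose start is ≥ the last chosen end.
Sorted by end: (1,2)  (1,4)  (3,7)  (0,8)  (9,12)  (12,13)  (9,14)  (13,16)  (12,18)  (18,19)
take (1,2); take (3,7); take (9,12); take (12,13); skip (9,14); take (13,16); skip (12,18); take (18,19).
Selected 6 broadcasts.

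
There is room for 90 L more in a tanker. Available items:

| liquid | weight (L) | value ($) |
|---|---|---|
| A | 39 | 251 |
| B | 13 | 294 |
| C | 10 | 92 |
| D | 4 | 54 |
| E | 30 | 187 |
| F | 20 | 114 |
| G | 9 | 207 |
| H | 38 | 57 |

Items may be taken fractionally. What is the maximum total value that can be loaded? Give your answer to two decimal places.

Greedy by value/weight ratio, highest first.
Ratios (sorted): G 23.00, B 22.62, D 13.50, C 9.20, A 6.44, E 6.23, F 5.70, H 1.50
take G (9 @ 207); take B (13 @ 294); take D (4 @ 54); take C (10 @ 92); take A (39 @ 251); take 15/30 of E → 93.50. Capacity used 90/90.
Total value = 991.50

991.50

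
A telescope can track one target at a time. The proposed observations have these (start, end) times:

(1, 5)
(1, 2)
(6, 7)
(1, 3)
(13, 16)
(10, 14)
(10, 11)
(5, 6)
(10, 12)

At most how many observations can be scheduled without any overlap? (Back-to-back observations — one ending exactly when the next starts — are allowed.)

By end time: (1,2), (1,3), (1,5), (5,6), (6,7), (10,11), (10,12), (10,14), (13,16).
Pick (1,2); next start ≥ 2 → (5,6); next start ≥ 6 → (6,7); next start ≥ 7 → (10,11); next start ≥ 11 → (13,16).
Selected 5 observations.

5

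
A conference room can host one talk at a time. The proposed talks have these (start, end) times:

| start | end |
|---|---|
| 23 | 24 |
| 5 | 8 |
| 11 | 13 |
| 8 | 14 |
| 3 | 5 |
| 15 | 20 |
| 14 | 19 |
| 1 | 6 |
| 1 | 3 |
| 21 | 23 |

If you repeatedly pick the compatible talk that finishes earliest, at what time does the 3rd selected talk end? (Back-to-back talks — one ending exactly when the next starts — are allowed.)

8

Sorted by end: (1,3)  (3,5)  (1,6)  (5,8)  (11,13)  (8,14)  (14,19)  (15,20)  (21,23)  (23,24)
take (1,3); take (3,5); skip (1,6); take (5,8); take (11,13); take (14,19); skip (15,20); take (21,23); take (23,24).
Selected: (1,3) (3,5) (5,8) (11,13) (14,19) (21,23) (23,24)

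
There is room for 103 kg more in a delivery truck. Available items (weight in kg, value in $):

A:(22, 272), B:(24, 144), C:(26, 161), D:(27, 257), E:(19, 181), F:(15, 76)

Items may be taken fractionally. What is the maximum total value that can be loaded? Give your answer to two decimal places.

925.00

Greedy by value/weight ratio, highest first.
Ratios (sorted): A 12.36, E 9.53, D 9.52, C 6.19, B 6.00, F 5.07
take A (22 @ 272); take E (19 @ 181); take D (27 @ 257); take C (26 @ 161); take 9/24 of B → 54.00. Capacity used 103/103.
Total value = 925.00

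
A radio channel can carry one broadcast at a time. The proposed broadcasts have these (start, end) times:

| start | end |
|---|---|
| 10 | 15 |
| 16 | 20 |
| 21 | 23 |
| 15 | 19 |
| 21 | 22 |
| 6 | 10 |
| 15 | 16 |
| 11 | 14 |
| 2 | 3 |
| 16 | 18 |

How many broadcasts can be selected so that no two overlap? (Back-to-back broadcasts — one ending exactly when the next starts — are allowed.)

Sorted by end: (2,3)  (6,10)  (11,14)  (10,15)  (15,16)  (16,18)  (15,19)  (16,20)  (21,22)  (21,23)
take (2,3); take (6,10); take (11,14); skip (10,15); take (15,16); take (16,18); take (21,22); skip (21,23).
Selected 6 broadcasts.

6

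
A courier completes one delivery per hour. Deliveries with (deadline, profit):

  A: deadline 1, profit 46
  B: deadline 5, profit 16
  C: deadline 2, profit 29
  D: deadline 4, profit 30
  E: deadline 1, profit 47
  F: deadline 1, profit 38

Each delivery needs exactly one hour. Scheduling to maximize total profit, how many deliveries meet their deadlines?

4

Sort by profit descending; place each in the latest free slot ≤ its deadline.
Profit order: E=47 A=46 F=38 D=30 C=29 B=16
Assign: E→slot 1, A skipped, F skipped, D→slot 4, C→slot 2, B→slot 5.
Slots: [1:E] [2:C] [4:D] [5:B]
4 of 6 scheduled.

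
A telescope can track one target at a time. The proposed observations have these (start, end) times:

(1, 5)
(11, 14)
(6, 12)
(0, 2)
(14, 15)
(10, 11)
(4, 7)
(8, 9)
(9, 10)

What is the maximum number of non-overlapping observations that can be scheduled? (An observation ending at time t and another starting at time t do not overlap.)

Sorted by end: (0,2)  (1,5)  (4,7)  (8,9)  (9,10)  (10,11)  (6,12)  (11,14)  (14,15)
take (0,2); take (4,7); take (8,9); take (9,10); take (10,11); take (11,14); take (14,15).
Selected 7 observations.

7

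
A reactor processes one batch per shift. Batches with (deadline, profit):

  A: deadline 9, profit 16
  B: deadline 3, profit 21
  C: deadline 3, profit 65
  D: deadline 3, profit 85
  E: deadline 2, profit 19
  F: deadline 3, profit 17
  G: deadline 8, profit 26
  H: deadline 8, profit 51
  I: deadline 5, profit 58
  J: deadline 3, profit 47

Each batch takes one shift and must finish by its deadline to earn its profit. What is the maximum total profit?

Take jobs in profit order; each goes to the latest open slot no later than its deadline.
Profit order: D=85 C=65 I=58 H=51 J=47 G=26 B=21 E=19 F=17 A=16
Assign: D→slot 3, C→slot 2, I→slot 5, H→slot 8, J→slot 1, G→slot 7, B skipped, E skipped, F skipped, A→slot 9.
Slots: [1:J] [2:C] [3:D] [5:I] [7:G] [8:H] [9:A]
Profit = 47 + 65 + 85 + 58 + 26 + 51 + 16 = 348

348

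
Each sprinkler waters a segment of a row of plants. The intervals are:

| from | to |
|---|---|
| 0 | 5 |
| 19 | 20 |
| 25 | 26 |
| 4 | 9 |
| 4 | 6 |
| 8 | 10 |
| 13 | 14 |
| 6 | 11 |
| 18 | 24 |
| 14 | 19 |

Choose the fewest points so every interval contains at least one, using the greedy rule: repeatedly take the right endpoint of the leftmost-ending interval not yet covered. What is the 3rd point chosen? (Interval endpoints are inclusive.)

By right end: [0,5]  [4,6]  [4,9]  [8,10]  [6,11]  [13,14]  [14,19]  [19,20]  [18,24]  [25,26]
[0,5] uncovered → point at 5; [8,10] uncovered → point at 10; [13,14] uncovered → point at 14; [19,20] uncovered → point at 20; [25,26] uncovered → point at 26.
Points: 5, 10, 14, 20, 26 (5 total).

14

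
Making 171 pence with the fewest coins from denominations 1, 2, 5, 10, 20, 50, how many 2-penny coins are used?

171 − 3×50→21 − 1×20→1 − 1×1→0
Count of 2: 0

0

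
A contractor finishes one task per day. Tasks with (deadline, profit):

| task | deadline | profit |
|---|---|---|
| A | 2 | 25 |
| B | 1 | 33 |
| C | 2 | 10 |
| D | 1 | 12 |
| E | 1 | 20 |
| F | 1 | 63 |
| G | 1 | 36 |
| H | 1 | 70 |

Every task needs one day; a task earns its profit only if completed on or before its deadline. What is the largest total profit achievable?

95

Profit order: H=70 F=63 G=36 B=33 A=25 E=20 D=12 C=10
Assign: H→slot 1, F skipped, G skipped, B skipped, A→slot 2, E skipped, D skipped, C skipped.
Slots: [1:H] [2:A]
Profit = 70 + 25 = 95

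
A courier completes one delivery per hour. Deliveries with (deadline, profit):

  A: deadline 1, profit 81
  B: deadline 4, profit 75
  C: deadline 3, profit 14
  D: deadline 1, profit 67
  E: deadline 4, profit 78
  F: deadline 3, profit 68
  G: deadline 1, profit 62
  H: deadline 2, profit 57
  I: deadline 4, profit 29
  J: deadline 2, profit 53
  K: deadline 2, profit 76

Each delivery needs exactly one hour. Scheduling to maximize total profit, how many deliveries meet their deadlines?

4

By profit: A(d1,81), E(d4,78), K(d2,76), B(d4,75), F(d3,68), D(d1,67), G(d1,62), H(d2,57), J(d2,53), I(d4,29), C(d3,14)
A→slot 1; E→slot 4; K→slot 2; B→slot 3; F skipped; D skipped; G skipped; H skipped; J skipped; I skipped; C skipped.
4 of 11 scheduled.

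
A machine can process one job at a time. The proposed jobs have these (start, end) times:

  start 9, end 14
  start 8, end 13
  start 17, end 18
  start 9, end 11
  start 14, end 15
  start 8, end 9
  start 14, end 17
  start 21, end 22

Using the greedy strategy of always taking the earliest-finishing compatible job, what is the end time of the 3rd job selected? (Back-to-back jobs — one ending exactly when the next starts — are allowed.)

15

Greedy by earliest finish: after sorting by end time, pick each interval compatible with the last pick.
By end time: (8,9), (9,11), (8,13), (9,14), (14,15), (14,17), (17,18), (21,22).
Pick (8,9); next start ≥ 9 → (9,11); next start ≥ 11 → (14,15); next start ≥ 15 → (17,18); next start ≥ 18 → (21,22).
Selected: (8,9) (9,11) (14,15) (17,18) (21,22)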